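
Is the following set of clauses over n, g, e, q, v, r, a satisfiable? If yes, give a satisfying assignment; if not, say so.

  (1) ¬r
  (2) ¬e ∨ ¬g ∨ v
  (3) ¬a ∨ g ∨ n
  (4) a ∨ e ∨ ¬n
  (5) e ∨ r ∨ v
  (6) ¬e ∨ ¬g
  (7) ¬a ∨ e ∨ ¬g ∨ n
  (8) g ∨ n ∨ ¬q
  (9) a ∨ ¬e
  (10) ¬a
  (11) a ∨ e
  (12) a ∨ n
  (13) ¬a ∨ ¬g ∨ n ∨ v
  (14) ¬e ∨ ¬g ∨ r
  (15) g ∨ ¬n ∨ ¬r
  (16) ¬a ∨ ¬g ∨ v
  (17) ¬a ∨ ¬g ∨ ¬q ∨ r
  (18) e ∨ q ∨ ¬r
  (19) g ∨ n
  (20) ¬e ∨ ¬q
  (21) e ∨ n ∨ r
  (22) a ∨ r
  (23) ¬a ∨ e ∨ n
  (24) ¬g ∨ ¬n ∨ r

Case r = True:
  Clause (¬r) is falsified — contradiction.
Case r = False:
  (¬a) forces a = False.
  Clause (a ∨ r) is falsified — contradiction.
Both cases fail, so the formula is unsatisfiable.

Unsatisfiable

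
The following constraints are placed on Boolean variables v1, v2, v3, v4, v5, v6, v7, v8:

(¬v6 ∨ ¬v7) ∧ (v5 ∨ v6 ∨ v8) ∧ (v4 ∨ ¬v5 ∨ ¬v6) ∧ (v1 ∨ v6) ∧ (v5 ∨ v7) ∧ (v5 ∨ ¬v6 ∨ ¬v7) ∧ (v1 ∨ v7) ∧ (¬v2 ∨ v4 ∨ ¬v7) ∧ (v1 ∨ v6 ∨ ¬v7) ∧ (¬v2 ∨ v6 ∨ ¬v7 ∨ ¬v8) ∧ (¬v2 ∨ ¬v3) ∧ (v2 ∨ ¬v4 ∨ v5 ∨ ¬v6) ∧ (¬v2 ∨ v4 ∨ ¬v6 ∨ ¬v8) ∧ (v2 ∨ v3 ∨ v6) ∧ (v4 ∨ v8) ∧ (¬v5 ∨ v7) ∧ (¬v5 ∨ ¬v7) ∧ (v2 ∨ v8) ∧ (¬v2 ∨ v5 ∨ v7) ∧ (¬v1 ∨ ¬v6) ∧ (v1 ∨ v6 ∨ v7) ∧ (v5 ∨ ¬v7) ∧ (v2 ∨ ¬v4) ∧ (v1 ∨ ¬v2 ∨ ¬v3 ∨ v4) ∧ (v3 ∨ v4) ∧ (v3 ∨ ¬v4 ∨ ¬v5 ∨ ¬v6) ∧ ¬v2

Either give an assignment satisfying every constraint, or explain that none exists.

UNSATISFIABLE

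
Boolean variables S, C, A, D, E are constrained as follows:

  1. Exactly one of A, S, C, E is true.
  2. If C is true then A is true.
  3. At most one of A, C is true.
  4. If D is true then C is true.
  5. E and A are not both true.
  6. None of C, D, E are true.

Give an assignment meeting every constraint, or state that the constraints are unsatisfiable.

S = False; C = False; A = True; D = False; E = False

  (1) {A, S, C, E}: 1 true — exactly one ✓
  (2) C=F ⇒ A: vacuous ✓
  (3) {A, C}: 1 true — at most one ✓
  (4) D=F ⇒ C: vacuous ✓
  (5) E=F, A=T — not both ✓
  (6) {C, D, E}: 0 true — none ✓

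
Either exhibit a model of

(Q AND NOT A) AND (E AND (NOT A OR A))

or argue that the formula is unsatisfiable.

E: True, Q: True, A: False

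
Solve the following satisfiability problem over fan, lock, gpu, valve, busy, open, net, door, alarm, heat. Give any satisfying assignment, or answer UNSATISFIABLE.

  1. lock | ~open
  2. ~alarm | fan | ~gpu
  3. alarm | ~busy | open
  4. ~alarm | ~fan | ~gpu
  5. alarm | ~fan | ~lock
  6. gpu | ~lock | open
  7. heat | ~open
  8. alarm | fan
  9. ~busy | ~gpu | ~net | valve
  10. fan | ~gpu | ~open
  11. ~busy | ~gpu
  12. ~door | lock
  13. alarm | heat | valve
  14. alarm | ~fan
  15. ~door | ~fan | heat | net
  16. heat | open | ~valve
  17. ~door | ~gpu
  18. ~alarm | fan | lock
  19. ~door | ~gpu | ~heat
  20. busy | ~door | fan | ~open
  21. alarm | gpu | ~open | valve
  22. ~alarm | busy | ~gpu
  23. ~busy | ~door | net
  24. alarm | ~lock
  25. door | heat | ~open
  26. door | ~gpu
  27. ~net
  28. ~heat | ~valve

fan = True; lock = False; gpu = False; valve = False; busy = True; open = False; net = False; door = False; alarm = True; heat = False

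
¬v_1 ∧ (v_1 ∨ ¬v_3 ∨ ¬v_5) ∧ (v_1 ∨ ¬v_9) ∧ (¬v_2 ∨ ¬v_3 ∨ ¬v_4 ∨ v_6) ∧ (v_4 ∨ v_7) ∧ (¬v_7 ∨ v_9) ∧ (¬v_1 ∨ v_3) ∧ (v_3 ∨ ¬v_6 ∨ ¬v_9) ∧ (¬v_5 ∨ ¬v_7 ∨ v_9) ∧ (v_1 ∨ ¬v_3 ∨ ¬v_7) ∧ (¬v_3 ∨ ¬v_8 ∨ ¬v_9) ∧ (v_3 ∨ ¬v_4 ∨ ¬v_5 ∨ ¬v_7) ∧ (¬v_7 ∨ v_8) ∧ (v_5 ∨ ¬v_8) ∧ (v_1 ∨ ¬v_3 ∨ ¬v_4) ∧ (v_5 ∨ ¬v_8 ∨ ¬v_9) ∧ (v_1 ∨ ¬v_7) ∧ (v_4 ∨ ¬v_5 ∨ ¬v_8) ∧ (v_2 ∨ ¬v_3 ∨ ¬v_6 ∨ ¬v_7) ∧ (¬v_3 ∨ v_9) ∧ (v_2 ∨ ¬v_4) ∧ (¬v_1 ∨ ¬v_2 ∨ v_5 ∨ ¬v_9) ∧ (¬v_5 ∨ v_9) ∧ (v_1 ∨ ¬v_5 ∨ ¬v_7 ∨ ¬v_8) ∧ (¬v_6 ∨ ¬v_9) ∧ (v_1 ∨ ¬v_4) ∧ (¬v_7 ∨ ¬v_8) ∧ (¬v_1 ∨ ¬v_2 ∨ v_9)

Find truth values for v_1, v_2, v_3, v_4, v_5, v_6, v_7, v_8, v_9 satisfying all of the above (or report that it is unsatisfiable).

Unsatisfiable

Case v_1 = True:
  Clause (¬v_1) is falsified — contradiction.
Case v_1 = False:
  (v_1 ∨ ¬v_9) forces v_9 = False.
  (¬v_7 ∨ v_9) forces v_7 = False.
  (v_4 ∨ v_7) forces v_4 = True.
  Clause (v_1 ∨ ¬v_4) is falsified — contradiction.
Both cases fail, so the formula is unsatisfiable.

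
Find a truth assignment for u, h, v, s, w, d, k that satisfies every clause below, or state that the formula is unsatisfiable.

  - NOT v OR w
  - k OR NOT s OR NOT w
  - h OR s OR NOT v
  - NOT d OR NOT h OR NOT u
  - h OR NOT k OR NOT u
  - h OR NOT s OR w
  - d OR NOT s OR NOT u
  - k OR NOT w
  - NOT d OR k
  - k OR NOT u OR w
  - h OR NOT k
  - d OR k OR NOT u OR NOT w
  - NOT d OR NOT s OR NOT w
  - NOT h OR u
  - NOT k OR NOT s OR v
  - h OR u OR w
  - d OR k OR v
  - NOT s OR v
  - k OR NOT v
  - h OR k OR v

u=T, h=T, v=F, s=F, w=F, d=F, k=T

Try u = False:
  (NOT h OR u) forces h = False.
  (h OR NOT k) forces k = False.
  (k OR NOT w) forces w = False.
  clause (h OR u OR w) is falsified — backtrack.
So u = True.
Try h = False:
  (h OR NOT k OR NOT u) forces k = False.
  (k OR NOT w) forces w = False.
  clause (k OR NOT u OR w) is falsified — backtrack.
So h = True.
  then (NOT d OR NOT h OR NOT u) forces d = False.
  then (d OR NOT s OR NOT u) forces s = False.
Set v = False.
  then (d OR k OR v) forces k = True.
Set w = False.
All clauses satisfied.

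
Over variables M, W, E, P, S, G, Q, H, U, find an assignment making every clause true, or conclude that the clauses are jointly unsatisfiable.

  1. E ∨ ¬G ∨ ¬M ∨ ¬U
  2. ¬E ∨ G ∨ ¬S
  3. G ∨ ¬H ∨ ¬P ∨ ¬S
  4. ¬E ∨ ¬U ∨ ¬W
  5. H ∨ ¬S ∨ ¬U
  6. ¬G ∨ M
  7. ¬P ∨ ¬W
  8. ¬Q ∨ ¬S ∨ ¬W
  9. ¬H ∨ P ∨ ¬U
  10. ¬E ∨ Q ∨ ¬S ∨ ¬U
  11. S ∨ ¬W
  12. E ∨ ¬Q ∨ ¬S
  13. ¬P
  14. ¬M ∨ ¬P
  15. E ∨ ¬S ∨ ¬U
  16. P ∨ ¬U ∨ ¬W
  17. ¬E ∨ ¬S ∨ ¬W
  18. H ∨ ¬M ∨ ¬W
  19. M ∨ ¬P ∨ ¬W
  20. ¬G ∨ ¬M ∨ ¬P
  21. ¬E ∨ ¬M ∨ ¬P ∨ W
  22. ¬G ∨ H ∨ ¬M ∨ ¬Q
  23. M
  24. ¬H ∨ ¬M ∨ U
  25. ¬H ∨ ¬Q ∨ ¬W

M=T, W=F, E=F, P=F, S=F, G=F, Q=F, H=F, U=T

Unit clause (¬P) forces P = False.
Unit clause (M) forces M = True.
Set W = False.
Set E = False.
Set S = False.
Set G = False.
Set Q = False.
Try H = True:
  (¬H ∨ P ∨ ¬U) forces U = False.
  clause (¬H ∨ ¬M ∨ U) is falsified — backtrack.
So H = False.
Set U = True.
All clauses satisfied.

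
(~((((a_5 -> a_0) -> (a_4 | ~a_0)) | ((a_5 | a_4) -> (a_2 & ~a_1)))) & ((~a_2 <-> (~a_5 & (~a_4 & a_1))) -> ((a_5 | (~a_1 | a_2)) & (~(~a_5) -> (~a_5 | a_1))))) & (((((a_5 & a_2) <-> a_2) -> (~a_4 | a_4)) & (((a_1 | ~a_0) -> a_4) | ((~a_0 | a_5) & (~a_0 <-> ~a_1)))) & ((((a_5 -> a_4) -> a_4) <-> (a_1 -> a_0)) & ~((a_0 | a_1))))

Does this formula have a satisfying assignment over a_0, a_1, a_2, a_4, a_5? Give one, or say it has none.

No satisfying assignment exists.

Case a_0 = True: the conjunct ~((a_0 | a_1)) becomes ~((True | a_1)) = False.
Case a_0 = False: the conjunct ~((((a_5 -> a_0) -> (a_4 | ~a_0)) | ((a_5 | a_4) -> (a_2 & ~a_1)))) becomes ~((True | ((a_5 | a_4) -> (a_2 & ~a_1)))) = False.
Both cases fail — unsatisfiable.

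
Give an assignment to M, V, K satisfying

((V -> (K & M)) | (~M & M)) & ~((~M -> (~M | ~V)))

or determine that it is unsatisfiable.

Unsatisfiable — no assignment works.

The conjunct ~((~M -> (~M | ~V))) is unsatisfiable on its own:
  M=F, V=F: evaluates to False.
  M=F, V=T: evaluates to False.
  M=T, V=F: evaluates to False.
  M=T, V=T: evaluates to False.
So the whole conjunction is unsatisfiable.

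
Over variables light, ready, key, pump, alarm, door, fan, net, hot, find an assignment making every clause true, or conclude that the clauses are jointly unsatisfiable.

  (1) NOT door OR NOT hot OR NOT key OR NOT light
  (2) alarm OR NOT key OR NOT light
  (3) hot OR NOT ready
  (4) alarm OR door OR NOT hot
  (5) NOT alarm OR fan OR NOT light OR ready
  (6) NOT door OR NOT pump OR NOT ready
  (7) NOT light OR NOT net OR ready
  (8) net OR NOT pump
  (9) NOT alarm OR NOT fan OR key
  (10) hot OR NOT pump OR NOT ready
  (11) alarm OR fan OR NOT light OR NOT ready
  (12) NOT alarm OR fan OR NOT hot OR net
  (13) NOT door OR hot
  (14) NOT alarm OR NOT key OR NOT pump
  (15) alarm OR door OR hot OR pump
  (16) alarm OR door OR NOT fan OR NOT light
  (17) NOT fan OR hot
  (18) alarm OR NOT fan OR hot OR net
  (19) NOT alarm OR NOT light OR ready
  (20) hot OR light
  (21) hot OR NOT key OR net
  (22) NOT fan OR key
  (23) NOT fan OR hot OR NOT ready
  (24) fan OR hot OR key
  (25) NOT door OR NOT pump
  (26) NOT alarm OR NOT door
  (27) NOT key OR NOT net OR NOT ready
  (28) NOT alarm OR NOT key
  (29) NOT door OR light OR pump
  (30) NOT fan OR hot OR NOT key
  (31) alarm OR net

light=F, ready=F, key=F, pump=F, alarm=T, door=F, fan=F, net=T, hot=T

Set light = False.
  then (hot OR light) forces hot = True.
Set ready = False.
Try key = True:
  (NOT alarm OR NOT key) forces alarm = False.
  (alarm OR door OR NOT hot) forces door = True.
  (NOT door OR NOT pump) forces pump = False.
  clause (NOT door OR light OR pump) is falsified — backtrack.
So key = False.
  then (NOT fan OR key) forces fan = False.
Set pump = False.
  then (NOT door OR light OR pump) forces door = False.
  then (alarm OR door OR NOT hot) forces alarm = True.
  then (NOT alarm OR fan OR NOT hot OR net) forces net = True.
All clauses satisfied.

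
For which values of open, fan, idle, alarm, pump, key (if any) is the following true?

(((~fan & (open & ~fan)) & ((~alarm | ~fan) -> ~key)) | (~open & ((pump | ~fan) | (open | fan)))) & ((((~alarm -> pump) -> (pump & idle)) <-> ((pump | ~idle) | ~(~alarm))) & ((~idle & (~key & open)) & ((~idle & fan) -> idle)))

open=T, fan=F, idle=F, alarm=F, pump=F, key=F

  ((~fan & (open & ~fan)) & ((~alarm | ~fan) -> ~key)) | (~open & ((pump | ~fan) | (open | fan))) = True
    (~fan & (open & ~fan)) & ((~alarm | ~fan) -> ~key) = True
      ~fan & (open & ~fan) = True
        ~fan = True
        open & ~fan = True
          ~fan = True
      (~alarm | ~fan) -> ~key = True
        ~alarm | ~fan = True
          ~alarm = True
          ~fan = True
        ~key = True
    ~open & ((pump | ~fan) | (open | fan)) = False
      ~open = False
      (pump | ~fan) | (open | fan) = True
        pump | ~fan = True
          ~fan = True
        open | fan = True
  (((~alarm -> pump) -> (pump & idle)) <-> ((pump | ~idle) | ~(~alarm))) & ((~idle & (~key & open)) & ((~idle & fan) -> idle)) = True
    ((~alarm -> pump) -> (pump & idle)) <-> ((pump | ~idle) | ~(~alarm)) = True
      (~alarm -> pump) -> (pump & idle) = True
        ~alarm -> pump = False
          ~alarm = True
        pump & idle = False
      (pump | ~idle) | ~(~alarm) = True
        pump | ~idle = True
          ~idle = True
        ~(~alarm) = False
          ~alarm = True
    (~idle & (~key & open)) & ((~idle & fan) -> idle) = True
      ~idle & (~key & open) = True
        ~idle = True
        ~key & open = True
          ~key = True
      (~idle & fan) -> idle = True
        ~idle & fan = False
          ~idle = True
Both conjuncts True, so the formula holds.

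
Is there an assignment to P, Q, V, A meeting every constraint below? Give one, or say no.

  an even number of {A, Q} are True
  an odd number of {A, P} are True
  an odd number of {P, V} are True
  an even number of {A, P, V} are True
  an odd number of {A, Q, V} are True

P=F; Q=T; V=T; A=T

{A, Q}: 2 true → even ✓
{A, P}: 1 true → odd ✓
{P, V}: 1 true → odd ✓
{A, P, V}: 2 true → even ✓
{A, Q, V}: 3 true → odd ✓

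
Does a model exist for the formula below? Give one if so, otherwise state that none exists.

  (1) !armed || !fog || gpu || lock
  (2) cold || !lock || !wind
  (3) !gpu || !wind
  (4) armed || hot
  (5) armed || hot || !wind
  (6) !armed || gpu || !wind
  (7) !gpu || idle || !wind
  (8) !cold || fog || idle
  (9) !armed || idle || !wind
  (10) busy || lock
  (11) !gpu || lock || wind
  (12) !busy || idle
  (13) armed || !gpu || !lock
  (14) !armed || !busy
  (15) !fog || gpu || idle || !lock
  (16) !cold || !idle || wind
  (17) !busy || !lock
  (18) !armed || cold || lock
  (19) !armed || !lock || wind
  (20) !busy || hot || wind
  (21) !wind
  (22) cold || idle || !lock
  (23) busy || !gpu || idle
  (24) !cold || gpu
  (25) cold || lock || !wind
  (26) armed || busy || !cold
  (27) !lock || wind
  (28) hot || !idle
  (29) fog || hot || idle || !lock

gpu = False; cold = False; lock = False; hot = True; armed = False; idle = True; busy = True; fog = False; wind = False

Unit clause (!wind) forces wind = False.
In (!lock || wind) only !lock is left, so lock = False.
In (busy || lock) only busy is left, so busy = True.
In (!gpu || lock || wind) only !gpu is left, so gpu = False.
In (!busy || idle) only idle is left, so idle = True.
In (!armed || !busy) only !armed is left, so armed = False.
In (!cold || !idle || wind) only !cold is left, so cold = False.
In (!busy || hot || wind) only hot is left, so hot = True.
Set fog = False.
All clauses satisfied.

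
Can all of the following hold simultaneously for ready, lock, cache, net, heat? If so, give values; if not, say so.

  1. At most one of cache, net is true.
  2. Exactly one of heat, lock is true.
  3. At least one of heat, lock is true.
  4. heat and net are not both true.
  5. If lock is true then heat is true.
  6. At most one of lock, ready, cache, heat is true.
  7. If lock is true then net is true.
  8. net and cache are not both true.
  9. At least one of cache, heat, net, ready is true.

ready: False, lock: False, cache: False, net: False, heat: True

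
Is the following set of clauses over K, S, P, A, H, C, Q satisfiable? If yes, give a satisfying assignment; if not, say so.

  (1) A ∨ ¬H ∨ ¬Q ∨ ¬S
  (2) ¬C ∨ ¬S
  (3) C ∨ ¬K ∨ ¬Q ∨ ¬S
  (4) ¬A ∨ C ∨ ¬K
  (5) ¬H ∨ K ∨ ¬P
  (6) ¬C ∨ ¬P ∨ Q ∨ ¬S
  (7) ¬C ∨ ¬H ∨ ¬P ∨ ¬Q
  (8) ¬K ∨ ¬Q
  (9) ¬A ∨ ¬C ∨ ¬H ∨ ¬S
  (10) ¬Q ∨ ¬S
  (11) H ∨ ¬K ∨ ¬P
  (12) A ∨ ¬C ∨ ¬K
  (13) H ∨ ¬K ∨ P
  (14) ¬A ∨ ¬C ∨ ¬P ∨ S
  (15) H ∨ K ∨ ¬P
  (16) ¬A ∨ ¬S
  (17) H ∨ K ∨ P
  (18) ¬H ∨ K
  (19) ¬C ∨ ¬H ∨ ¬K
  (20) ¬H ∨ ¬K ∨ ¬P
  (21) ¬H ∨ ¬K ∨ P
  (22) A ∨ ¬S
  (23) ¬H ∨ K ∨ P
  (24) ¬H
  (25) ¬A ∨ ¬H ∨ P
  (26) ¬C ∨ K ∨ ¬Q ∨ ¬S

No satisfying assignment exists.

Case P = True:
  (¬H) forces H = False.
  (H ∨ ¬K ∨ ¬P) forces K = False.
  Clause (H ∨ K ∨ ¬P) is falsified — contradiction.
Case P = False:
  (¬H) forces H = False.
  (H ∨ ¬K ∨ P) forces K = False.
  Clause (H ∨ K ∨ P) is falsified — contradiction.
Both cases fail, so the formula is unsatisfiable.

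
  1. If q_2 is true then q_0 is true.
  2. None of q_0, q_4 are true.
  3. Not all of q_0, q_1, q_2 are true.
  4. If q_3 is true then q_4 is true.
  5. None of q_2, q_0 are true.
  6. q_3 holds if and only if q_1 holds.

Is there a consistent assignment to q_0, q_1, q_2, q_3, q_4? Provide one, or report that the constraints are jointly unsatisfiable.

q_0 = False; q_1 = False; q_2 = False; q_3 = False; q_4 = False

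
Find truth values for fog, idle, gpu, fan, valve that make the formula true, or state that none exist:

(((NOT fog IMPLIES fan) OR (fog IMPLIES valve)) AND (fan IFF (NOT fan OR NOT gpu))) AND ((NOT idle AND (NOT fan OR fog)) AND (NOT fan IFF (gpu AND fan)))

fog=T, idle=F, gpu=F, fan=T, valve=F

  ((NOT fog IMPLIES fan) OR (fog IMPLIES valve)) AND (fan IFF (NOT fan OR NOT gpu)) = True
    (NOT fog IMPLIES fan) OR (fog IMPLIES valve) = True
      NOT fog IMPLIES fan = True
        NOT fog = False
      fog IMPLIES valve = False
    fan IFF (NOT fan OR NOT gpu) = True
      NOT fan OR NOT gpu = True
        NOT fan = False
        NOT gpu = True
  (NOT idle AND (NOT fan OR fog)) AND (NOT fan IFF (gpu AND fan)) = True
    NOT idle AND (NOT fan OR fog) = True
      NOT idle = True
      NOT fan OR fog = True
        NOT fan = False
    NOT fan IFF (gpu AND fan) = True
      NOT fan = False
      gpu AND fan = False
Both conjuncts True, so the formula holds.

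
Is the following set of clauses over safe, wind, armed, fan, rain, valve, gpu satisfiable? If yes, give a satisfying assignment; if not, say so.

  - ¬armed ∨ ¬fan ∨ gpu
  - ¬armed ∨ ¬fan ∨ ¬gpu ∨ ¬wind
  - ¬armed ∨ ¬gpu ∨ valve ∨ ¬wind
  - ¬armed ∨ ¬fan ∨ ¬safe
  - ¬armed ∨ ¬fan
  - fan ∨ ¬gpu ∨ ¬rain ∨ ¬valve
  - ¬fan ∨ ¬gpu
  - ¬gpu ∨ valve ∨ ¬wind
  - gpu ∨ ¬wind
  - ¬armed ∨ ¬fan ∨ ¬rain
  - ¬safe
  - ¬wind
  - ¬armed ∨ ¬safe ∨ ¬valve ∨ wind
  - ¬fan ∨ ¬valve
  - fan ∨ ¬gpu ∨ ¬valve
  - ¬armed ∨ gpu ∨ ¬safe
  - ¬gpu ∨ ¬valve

Unit clause (¬safe) forces safe = False.
Unit clause (¬wind) forces wind = False.
Set armed = False.
Set fan = False.
Set rain = True.
Set valve = True.
  then (fan ∨ ¬gpu ∨ ¬rain ∨ ¬valve) forces gpu = False.
All clauses satisfied.

safe=F; wind=F; armed=F; fan=F; rain=T; valve=T; gpu=F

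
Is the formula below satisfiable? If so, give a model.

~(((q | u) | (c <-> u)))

q = False, u = False, c = True

  ~(((q | u) | (c <-> u))) = True
    (q | u) | (c <-> u) = False
      q | u = False
      c <-> u = False
The formula evaluates to True.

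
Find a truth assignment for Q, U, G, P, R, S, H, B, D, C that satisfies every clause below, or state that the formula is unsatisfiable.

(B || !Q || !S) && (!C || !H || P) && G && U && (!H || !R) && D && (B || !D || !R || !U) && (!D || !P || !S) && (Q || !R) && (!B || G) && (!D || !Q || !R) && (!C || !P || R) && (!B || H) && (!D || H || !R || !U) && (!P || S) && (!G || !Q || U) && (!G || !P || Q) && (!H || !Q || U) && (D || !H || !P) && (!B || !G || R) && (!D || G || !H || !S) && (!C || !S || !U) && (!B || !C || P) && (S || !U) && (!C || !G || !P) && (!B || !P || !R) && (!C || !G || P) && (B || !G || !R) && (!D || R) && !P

UNSATISFIABLE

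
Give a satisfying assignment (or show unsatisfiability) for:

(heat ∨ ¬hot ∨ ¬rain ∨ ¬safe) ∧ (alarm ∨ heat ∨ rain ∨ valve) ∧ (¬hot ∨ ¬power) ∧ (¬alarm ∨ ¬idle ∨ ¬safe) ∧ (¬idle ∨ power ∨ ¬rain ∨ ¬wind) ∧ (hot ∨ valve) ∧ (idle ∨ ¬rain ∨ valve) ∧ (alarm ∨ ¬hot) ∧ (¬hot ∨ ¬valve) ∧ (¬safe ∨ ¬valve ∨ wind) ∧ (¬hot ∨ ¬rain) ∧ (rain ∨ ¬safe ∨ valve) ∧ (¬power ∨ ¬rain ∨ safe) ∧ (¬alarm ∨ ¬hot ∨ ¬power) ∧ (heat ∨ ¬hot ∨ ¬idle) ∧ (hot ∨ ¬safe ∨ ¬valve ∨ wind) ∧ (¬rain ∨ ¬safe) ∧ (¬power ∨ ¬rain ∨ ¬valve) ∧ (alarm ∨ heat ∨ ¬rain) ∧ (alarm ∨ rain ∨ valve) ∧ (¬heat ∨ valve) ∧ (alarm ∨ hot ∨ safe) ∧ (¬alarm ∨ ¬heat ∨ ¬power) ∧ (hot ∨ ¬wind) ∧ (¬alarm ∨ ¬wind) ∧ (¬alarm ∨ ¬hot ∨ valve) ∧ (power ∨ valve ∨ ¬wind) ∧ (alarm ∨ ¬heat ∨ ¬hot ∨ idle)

valve = True, idle = False, safe = False, heat = False, hot = False, power = False, rain = True, wind = False, alarm = True

Set valve = True.
  then (¬hot ∨ ¬valve) forces hot = False.
  then (hot ∨ ¬wind) forces wind = False.
  then (¬safe ∨ ¬valve ∨ wind) forces safe = False.
  then (alarm ∨ hot ∨ safe) forces alarm = True.
Set idle = False.
Set heat = False.
Set power = False.
Set rain = True.
All clauses satisfied.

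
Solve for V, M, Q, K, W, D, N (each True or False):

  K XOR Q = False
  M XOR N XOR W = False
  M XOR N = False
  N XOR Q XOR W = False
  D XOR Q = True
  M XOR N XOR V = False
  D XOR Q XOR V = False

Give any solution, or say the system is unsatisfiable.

UNSATISFIABLE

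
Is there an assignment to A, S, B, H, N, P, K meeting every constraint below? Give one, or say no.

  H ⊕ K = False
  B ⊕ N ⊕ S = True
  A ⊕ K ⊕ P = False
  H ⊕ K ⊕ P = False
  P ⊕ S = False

A: True; S: False; B: False; H: True; N: True; P: False; K: True

H ⊕ K = T ⊕ T = False ✓
B ⊕ N ⊕ S = F ⊕ T ⊕ F = True ✓
A ⊕ K ⊕ P = T ⊕ T ⊕ F = False ✓
H ⊕ K ⊕ P = T ⊕ T ⊕ F = False ✓
P ⊕ S = F ⊕ F = False ✓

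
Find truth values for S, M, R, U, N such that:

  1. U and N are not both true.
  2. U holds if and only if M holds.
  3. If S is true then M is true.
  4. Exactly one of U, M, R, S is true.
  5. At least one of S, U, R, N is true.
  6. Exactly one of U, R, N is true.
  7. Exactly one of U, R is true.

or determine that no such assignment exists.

S=F, M=F, R=T, U=F, N=F

  (1) U=F, N=F — not both ✓
  (2) U=F, M=F — same ✓
  (3) S=F ⇒ M: vacuous ✓
  (4) {U, M, R, S}: 1 true — exactly one ✓
  (5) {S, U, R, N}: 1 true — at least one ✓
  (6) {U, R, N}: 1 true — exactly one ✓
  (7) {U, R}: 1 true — exactly one ✓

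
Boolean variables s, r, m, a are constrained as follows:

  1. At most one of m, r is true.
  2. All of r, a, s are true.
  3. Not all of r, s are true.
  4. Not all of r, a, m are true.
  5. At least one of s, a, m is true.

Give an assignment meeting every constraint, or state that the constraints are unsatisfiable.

Case s = True:
  (2) forces r = True.
  Constraint (3) is violated (r=T, s=T) — contradiction.
Case s = False:
  Constraint (2) is violated (s=F) — contradiction.
Both cases fail — unsatisfiable.

Unsatisfiable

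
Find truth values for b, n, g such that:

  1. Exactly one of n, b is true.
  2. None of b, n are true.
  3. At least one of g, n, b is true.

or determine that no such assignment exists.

Unsatisfiable — no assignment works.

Case b = True:
  Constraint (2) is violated (b=T) — contradiction.
Case b = False:
  (1) with b=F forces n = True.
  Constraint (2) is violated (n=T) — contradiction.
Both cases fail — unsatisfiable.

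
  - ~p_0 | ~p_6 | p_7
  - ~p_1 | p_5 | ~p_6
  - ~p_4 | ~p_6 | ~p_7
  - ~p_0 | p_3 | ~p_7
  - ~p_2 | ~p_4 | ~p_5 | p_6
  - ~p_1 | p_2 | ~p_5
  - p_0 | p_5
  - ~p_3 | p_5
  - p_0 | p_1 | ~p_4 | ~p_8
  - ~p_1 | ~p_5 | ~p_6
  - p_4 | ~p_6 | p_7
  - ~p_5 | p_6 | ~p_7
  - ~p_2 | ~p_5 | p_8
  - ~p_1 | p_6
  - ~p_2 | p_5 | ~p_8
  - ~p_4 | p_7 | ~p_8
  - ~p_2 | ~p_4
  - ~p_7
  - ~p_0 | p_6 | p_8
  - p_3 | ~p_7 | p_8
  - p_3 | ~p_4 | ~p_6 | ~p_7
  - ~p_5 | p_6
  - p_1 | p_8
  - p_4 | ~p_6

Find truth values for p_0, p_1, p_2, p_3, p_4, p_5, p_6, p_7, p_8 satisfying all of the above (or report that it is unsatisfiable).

p_0=T, p_1=F, p_2=F, p_3=F, p_4=F, p_5=F, p_6=F, p_7=F, p_8=T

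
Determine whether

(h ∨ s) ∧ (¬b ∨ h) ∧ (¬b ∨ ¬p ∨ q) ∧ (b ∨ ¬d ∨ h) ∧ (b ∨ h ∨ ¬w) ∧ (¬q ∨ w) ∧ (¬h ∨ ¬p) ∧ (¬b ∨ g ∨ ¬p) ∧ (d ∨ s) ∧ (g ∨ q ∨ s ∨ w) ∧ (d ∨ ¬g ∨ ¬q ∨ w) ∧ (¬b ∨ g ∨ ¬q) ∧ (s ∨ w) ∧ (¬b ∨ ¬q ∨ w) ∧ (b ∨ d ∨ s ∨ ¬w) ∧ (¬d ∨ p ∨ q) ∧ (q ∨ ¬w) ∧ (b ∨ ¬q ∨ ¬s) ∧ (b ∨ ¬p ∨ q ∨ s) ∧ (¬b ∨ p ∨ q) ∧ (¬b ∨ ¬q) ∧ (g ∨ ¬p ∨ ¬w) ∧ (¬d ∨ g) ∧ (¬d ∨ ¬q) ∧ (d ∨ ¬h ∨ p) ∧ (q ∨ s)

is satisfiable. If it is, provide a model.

Set q = False.
  then (q ∨ ¬w) forces w = False.
  then (q ∨ s) forces s = True.
Set p = False.
  then (¬d ∨ p ∨ q) forces d = False.
  then (¬b ∨ p ∨ q) forces b = False.
  then (d ∨ ¬h ∨ p) forces h = False.
Set g = True.
All clauses satisfied.

q: False, p: False, s: True, h: False, d: False, g: True, w: False, b: False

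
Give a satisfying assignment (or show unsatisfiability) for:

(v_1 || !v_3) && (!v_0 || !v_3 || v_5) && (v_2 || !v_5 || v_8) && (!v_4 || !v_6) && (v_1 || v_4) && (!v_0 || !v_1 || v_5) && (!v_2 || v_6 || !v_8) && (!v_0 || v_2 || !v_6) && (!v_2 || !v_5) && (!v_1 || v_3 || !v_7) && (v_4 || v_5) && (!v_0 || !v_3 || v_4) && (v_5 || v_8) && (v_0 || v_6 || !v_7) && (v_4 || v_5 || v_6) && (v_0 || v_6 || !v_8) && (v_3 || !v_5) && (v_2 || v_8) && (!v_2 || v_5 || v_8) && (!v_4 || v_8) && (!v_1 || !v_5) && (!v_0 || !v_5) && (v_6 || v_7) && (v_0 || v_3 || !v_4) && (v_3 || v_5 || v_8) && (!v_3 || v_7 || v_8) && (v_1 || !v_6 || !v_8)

v_0=T, v_1=F, v_2=F, v_3=F, v_4=T, v_5=F, v_6=F, v_7=T, v_8=T

Set v_0 = True.
  then (!v_0 || !v_5) forces v_5 = False.
  then (!v_0 || !v_3 || v_5) forces v_3 = False.
  then (!v_0 || !v_1 || v_5) forces v_1 = False.
  then (v_4 || v_5) forces v_4 = True.
  then (v_5 || v_8) forces v_8 = True.
  then (v_1 || !v_6 || !v_8) forces v_6 = False.
  then (!v_2 || v_6 || !v_8) forces v_2 = False.
  then (v_6 || v_7) forces v_7 = True.
All clauses satisfied.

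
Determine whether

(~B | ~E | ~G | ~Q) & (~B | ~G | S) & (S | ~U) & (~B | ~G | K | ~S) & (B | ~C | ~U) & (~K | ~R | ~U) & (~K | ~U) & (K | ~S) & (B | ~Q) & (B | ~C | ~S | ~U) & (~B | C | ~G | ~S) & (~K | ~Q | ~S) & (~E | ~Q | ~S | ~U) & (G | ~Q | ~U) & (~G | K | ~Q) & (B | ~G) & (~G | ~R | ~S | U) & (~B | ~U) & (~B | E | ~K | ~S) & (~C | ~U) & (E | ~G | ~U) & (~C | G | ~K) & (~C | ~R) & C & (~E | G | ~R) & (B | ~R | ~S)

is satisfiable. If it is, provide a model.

R=F, U=F, S=F, E=T, C=T, G=F, B=T, K=F, Q=F

Unit clause (C) forces C = True.
In (~C | ~U) only ~U is left, so U = False.
In (~C | ~R) only ~R is left, so R = False.
Set S = False.
Set E = True.
Try G = True:
  (~B | ~G | S) forces B = False.
  clause (B | ~G) is falsified — backtrack.
So G = False.
  then (~C | G | ~K) forces K = False.
Set B = True.
Set Q = False.
All clauses satisfied.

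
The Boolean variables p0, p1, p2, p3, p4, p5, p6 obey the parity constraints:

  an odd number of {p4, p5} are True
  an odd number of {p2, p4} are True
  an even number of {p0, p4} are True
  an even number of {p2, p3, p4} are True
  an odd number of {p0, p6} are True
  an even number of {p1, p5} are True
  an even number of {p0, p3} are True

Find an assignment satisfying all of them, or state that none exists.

p0=T, p1=F, p2=F, p3=T, p4=T, p5=F, p6=F

{p4, p5}: 1 true → odd ✓
{p2, p4}: 1 true → odd ✓
{p0, p4}: 2 true → even ✓
{p2, p3, p4}: 2 true → even ✓
{p0, p6}: 1 true → odd ✓
{p1, p5}: 0 true → even ✓
{p0, p3}: 2 true → even ✓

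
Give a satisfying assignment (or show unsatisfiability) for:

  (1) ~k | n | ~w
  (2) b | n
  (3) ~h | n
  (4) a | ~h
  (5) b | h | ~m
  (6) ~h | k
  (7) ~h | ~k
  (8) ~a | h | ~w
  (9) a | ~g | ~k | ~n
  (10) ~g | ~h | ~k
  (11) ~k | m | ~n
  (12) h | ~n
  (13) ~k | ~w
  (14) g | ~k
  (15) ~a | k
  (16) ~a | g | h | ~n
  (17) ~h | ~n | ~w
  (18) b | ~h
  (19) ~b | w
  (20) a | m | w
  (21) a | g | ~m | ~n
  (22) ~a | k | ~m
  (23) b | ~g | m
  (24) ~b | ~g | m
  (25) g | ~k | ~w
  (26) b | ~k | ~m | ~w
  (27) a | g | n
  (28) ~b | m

Set h = False.
  then (h | ~n) forces n = False.
  then (b | n) forces b = True.
  then (~b | w) forces w = True.
  then (~b | m) forces m = True.
  then (~k | n | ~w) forces k = False.
  then (~a | h | ~w) forces a = False.
  then (a | g | n) forces g = True.
All clauses satisfied.

h = False, b = True, w = True, m = True, k = False, n = False, g = True, a = False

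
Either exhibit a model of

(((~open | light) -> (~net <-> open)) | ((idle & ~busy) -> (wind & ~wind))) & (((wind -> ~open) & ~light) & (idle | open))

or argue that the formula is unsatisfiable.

wind: False; net: False; open: True; light: False; idle: True; busy: True

  ((~open | light) -> (~net <-> open)) | ((idle & ~busy) -> (wind & ~wind)) = True
    (~open | light) -> (~net <-> open) = True
      ~open | light = False
        ~open = False
      ~net <-> open = True
        ~net = True
    (idle & ~busy) -> (wind & ~wind) = True
      idle & ~busy = False
        ~busy = False
      wind & ~wind = False
        ~wind = True
  ((wind -> ~open) & ~light) & (idle | open) = True
    (wind -> ~open) & ~light = True
      wind -> ~open = True
        ~open = False
      ~light = True
    idle | open = True
Both conjuncts True, so the formula holds.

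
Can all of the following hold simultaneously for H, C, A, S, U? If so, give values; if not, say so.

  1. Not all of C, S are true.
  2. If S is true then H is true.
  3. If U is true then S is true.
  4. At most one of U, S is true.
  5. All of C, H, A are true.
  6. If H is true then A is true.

H = True, C = True, A = True, S = False, U = False

  (1) {C, S}: 1/2 true — not all ✓
  (2) S=F ⇒ H: vacuous ✓
  (3) U=F ⇒ S: vacuous ✓
  (4) {U, S}: 0 true — at most one ✓
  (5) {C, H, A}: all 3 true ✓
  (6) H=T ⇒ A: T ✓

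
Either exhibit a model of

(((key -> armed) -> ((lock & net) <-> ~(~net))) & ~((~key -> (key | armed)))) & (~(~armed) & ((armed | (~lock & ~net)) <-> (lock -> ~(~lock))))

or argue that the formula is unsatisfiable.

No satisfying assignment exists.

Case armed = True: the conjunct ~((~key -> (key | armed))) becomes ~((~key -> True)) = False.
Case armed = False: the conjunct ~(~armed) becomes ~(~False) = False.
Both cases fail — unsatisfiable.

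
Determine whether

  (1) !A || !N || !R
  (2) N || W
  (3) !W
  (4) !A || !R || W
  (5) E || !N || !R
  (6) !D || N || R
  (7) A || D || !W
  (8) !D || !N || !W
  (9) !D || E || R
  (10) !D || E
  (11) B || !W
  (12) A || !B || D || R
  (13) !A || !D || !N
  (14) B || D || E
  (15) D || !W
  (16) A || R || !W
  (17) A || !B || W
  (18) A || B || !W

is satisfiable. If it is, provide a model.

W = False, B = False, N = True, E = True, A = False, D = False, R = False

Unit clause (!W) forces W = False.
In (N || W) only N is left, so N = True.
Set B = False.
Set E = True.
Set A = False.
Set D = False.
Set R = False.
All clauses satisfied.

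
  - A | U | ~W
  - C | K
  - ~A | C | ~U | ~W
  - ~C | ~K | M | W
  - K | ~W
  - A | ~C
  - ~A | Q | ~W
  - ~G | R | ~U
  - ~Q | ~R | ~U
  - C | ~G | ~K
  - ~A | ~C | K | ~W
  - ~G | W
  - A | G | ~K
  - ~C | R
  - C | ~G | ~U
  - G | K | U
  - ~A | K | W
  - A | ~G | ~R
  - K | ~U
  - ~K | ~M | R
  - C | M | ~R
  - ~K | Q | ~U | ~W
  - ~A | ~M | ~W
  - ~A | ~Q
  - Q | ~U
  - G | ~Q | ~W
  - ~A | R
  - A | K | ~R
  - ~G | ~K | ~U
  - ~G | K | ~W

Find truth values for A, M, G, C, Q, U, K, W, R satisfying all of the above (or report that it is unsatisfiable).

Set A = True.
  then (~A | ~Q) forces Q = False.
  then (Q | ~U) forces U = False.
  then (~A | R) forces R = True.
  then (~A | Q | ~W) forces W = False.
  then (~G | W) forces G = False.
  then (G | K | U) forces K = True.
Try M = False:
  (~C | ~K | M | W) forces C = False.
  clause (C | M | ~R) is falsified — backtrack.
So M = True.
Set C = True.
All clauses satisfied.

A = True, M = True, G = False, C = True, Q = False, U = False, K = True, W = False, R = True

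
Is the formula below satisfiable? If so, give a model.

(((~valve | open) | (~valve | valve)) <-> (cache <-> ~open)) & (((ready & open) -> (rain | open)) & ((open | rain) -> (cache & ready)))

open: False; cache: True; ready: False; valve: False; rain: False

  ((~valve | open) | (~valve | valve)) <-> (cache <-> ~open) = True
    (~valve | open) | (~valve | valve) = True
      ~valve | open = True
        ~valve = True
      ~valve | valve = True
        ~valve = True
    cache <-> ~open = True
      ~open = True
  ((ready & open) -> (rain | open)) & ((open | rain) -> (cache & ready)) = True
    (ready & open) -> (rain | open) = True
      ready & open = False
      rain | open = False
    (open | rain) -> (cache & ready) = True
      open | rain = False
      cache & ready = False
Both conjuncts True, so the formula holds.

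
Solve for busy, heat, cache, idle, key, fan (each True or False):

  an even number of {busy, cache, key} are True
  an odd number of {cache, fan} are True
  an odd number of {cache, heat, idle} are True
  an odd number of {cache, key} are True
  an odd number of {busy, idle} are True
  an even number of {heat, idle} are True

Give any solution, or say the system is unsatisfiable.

busy: True; heat: False; cache: True; idle: False; key: False; fan: False

{busy, cache, key}: 2 true → even ✓
{cache, fan}: 1 true → odd ✓
{cache, heat, idle}: 1 true → odd ✓
{cache, key}: 1 true → odd ✓
{busy, idle}: 1 true → odd ✓
{heat, idle}: 0 true → even ✓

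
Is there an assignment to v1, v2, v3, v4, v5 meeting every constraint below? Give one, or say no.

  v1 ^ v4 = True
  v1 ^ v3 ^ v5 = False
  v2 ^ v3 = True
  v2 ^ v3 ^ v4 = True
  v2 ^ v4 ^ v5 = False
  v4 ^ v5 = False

v1: True, v2: False, v3: True, v4: False, v5: False

v1 ^ v4 = T ^ F = True ✓
v1 ^ v3 ^ v5 = T ^ T ^ F = False ✓
v2 ^ v3 = F ^ T = True ✓
v2 ^ v3 ^ v4 = F ^ T ^ F = True ✓
v2 ^ v4 ^ v5 = F ^ F ^ F = False ✓
v4 ^ v5 = F ^ F = False ✓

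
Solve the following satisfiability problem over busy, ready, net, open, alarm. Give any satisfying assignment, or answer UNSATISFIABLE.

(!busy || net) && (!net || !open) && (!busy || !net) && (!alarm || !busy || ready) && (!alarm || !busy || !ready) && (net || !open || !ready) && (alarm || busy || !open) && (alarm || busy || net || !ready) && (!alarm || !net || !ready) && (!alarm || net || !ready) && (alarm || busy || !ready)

Set busy = False.
Try ready = True:
  (alarm || busy || !ready) forces alarm = True.
  (!alarm || !net || !ready) forces net = False.
  clause (!alarm || net || !ready) is falsified — backtrack.
So ready = False.
Set net = False.
Set open = False.
Set alarm = True.
All clauses satisfied.

busy = False, ready = False, net = False, open = False, alarm = True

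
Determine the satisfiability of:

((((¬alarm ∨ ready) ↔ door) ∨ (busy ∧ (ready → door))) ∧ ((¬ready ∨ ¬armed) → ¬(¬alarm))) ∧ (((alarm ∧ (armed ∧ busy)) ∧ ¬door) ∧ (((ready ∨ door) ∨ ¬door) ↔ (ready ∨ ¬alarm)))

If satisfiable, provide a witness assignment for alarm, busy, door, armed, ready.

UNSATISFIABLE

Case alarm = True: the formula simplifies to ((ready ↔ door) ∨ (busy ∧ (ready → door))) ∧ (((armed ∧ busy) ∧ ¬door) ∧ (((ready ∨ door) ∨ ¬door) ↔ ready)).
  door = True: the conjunct ¬door is False.
  door = False: simplifies to (¬ready ∨ (busy ∧ ¬ready)) ∧ ((armed ∧ busy) ∧ ready).
    ready = True: the conjunct ¬ready ∨ (busy ∧ ¬ready) becomes ¬True ∨ (busy ∧ False) = False.
    ready = False: the conjunct ready is False.
Case alarm = False: the conjunct alarm is False.
Both cases fail — unsatisfiable.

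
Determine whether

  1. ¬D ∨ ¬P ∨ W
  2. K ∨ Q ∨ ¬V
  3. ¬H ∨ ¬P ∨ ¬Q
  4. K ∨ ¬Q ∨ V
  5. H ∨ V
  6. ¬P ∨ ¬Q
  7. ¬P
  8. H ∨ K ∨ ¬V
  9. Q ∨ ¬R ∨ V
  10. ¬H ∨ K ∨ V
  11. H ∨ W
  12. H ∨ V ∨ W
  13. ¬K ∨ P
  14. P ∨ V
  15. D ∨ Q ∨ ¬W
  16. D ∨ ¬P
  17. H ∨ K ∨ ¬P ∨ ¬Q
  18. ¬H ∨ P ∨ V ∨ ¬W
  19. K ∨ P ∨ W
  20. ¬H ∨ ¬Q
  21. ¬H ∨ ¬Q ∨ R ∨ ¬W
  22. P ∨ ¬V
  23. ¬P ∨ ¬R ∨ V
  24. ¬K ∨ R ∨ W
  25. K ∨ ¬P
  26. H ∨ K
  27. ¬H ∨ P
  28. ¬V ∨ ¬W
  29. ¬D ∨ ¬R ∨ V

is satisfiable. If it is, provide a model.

Unsatisfiable — no assignment works.

Case P = True:
  Clause (¬P) is falsified — contradiction.
Case P = False:
  (¬K ∨ P) forces K = False.
  (P ∨ V) forces V = True.
  Clause (P ∨ ¬V) is falsified — contradiction.
Both cases fail, so the formula is unsatisfiable.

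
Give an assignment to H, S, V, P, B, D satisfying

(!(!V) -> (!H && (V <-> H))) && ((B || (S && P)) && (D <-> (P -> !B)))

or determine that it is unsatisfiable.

H = False, S = True, V = False, P = True, B = True, D = False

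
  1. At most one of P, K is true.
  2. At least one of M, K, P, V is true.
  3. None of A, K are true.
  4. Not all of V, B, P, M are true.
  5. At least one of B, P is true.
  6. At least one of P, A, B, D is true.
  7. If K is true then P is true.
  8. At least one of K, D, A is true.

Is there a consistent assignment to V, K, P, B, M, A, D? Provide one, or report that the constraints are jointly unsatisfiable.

V=T; K=F; P=T; B=F; M=T; A=F; D=T

  (1) {P, K}: 1 true — at most one ✓
  (2) {M, K, P, V}: 3 true — at least one ✓
  (3) {A, K}: 0 true — none ✓
  (4) {V, B, P, M}: 3/4 true — not all ✓
  (5) {B, P}: 1 true — at least one ✓
  (6) {P, A, B, D}: 2 true — at least one ✓
  (7) K=F ⇒ P: vacuous ✓
  (8) {K, D, A}: 1 true — at least one ✓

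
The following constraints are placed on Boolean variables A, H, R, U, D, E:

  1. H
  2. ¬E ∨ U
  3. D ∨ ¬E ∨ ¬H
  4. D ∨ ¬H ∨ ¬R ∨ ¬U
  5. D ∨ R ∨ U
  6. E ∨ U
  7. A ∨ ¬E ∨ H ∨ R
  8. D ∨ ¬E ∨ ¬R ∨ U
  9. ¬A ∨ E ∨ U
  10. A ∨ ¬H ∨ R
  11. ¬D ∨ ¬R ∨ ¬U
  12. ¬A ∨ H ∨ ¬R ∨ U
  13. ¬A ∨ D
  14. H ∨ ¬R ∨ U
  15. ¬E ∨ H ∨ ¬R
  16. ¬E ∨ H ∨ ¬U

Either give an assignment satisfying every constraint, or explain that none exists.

A = True; H = True; R = False; U = True; D = True; E = False

Unit clause (H) forces H = True.
Set A = True.
  then (¬A ∨ D) forces D = True.
Try R = True:
  (¬D ∨ ¬R ∨ ¬U) forces U = False.
  (¬E ∨ U) forces E = False.
  clause (E ∨ U) is falsified — backtrack.
So R = False.
Try U = False:
  (¬E ∨ U) forces E = False.
  clause (E ∨ U) is falsified — backtrack.
So U = True.
Set E = False.
All clauses satisfied.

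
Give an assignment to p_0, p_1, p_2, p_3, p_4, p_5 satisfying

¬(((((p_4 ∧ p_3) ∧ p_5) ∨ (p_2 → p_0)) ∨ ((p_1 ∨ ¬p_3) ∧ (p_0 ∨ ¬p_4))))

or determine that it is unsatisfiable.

p_0 = False; p_1 = True; p_2 = True; p_3 = True; p_4 = True; p_5 = False

  ¬(((((p_4 ∧ p_3) ∧ p_5) ∨ (p_2 → p_0)) ∨ ((p_1 ∨ ¬p_3) ∧ (p_0 ∨ ¬p_4)))) = True
    (((p_4 ∧ p_3) ∧ p_5) ∨ (p_2 → p_0)) ∨ ((p_1 ∨ ¬p_3) ∧ (p_0 ∨ ¬p_4)) = False
      ((p_4 ∧ p_3) ∧ p_5) ∨ (p_2 → p_0) = False
        (p_4 ∧ p_3) ∧ p_5 = False
          p_4 ∧ p_3 = True
        p_2 → p_0 = False
      (p_1 ∨ ¬p_3) ∧ (p_0 ∨ ¬p_4) = False
        p_1 ∨ ¬p_3 = True
          ¬p_3 = False
        p_0 ∨ ¬p_4 = False
          ¬p_4 = False
The formula evaluates to True.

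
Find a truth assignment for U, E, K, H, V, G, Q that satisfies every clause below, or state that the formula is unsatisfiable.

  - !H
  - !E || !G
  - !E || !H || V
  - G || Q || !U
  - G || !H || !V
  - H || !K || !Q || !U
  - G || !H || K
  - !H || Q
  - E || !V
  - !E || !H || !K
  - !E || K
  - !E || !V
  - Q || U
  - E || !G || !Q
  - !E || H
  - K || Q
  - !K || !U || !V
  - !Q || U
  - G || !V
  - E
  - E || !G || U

UNSATISFIABLE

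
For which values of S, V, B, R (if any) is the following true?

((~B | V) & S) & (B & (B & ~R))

S = True; V = True; B = True; R = False

  (~B | V) & S = True
    ~B | V = True
      ~B = False
  B & (B & ~R) = True
    B & ~R = True
      ~R = True
Both conjuncts True, so the formula holds.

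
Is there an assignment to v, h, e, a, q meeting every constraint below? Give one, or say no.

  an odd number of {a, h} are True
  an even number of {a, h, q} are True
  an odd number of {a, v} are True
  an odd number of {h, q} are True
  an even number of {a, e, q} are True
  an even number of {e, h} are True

v = False, h = False, e = False, a = True, q = True

{a, h}: 1 true → odd ✓
{a, h, q}: 2 true → even ✓
{a, v}: 1 true → odd ✓
{h, q}: 1 true → odd ✓
{a, e, q}: 2 true → even ✓
{e, h}: 0 true → even ✓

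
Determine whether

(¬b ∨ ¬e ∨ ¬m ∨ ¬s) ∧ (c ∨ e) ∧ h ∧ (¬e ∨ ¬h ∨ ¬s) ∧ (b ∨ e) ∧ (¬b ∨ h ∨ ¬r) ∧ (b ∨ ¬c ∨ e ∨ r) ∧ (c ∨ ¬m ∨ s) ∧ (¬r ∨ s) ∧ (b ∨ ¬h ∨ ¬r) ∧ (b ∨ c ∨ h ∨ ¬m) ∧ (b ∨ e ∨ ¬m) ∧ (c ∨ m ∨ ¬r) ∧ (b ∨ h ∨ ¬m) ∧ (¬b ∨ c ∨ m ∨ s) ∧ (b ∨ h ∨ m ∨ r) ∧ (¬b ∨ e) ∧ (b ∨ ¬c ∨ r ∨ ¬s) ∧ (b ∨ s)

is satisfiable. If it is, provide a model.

Unit clause (h) forces h = True.
Set m = True.
Try s = True:
  (¬e ∨ ¬h ∨ ¬s) forces e = False.
  (c ∨ e) forces c = True.
  (b ∨ e) forces b = True.
  clause (¬b ∨ e) is falsified — backtrack.
So s = False.
  then (c ∨ ¬m ∨ s) forces c = True.
  then (¬r ∨ s) forces r = False.
  then (b ∨ s) forces b = True.
  then (¬b ∨ e) forces e = True.
All clauses satisfied.

m = True, s = False, r = False, h = True, e = True, c = True, b = True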